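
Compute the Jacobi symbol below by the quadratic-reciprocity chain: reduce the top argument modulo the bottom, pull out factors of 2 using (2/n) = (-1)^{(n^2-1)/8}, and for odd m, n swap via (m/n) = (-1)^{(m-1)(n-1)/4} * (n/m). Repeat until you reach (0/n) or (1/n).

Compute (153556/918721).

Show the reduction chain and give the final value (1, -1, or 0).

153556 = 2^2·38389; (2/918721) = +1 since 918721 mod 8 = 1, so (153556/918721) = (+1)^2·(38389/918721); sign now +1
reciprocity: (38389/918721) = +1·(918721/38389) since 38389 mod 4 = 1, 918721 mod 4 = 1; sign now +1
(918721/38389) = (35774/38389)   [reduce mod 38389]
35774 = 2^1·17887; (2/38389) = -1 since 38389 mod 8 = 5, so (35774/38389) = (-1)^1·(17887/38389); sign now -1
reciprocity: (17887/38389) = +1·(38389/17887) since 17887 mod 4 = 3, 38389 mod 4 = 1; sign now -1
(38389/17887) = (2615/17887)   [reduce mod 17887]
reciprocity: (2615/17887) = -1·(17887/2615) since 2615 mod 4 = 3, 17887 mod 4 = 3; sign now +1
(17887/2615) = (2197/2615)   [reduce mod 2615]
reciprocity: (2197/2615) = +1·(2615/2197) since 2197 mod 4 = 1, 2615 mod 4 = 3; sign now +1
(2615/2197) = (418/2197)   [reduce mod 2197]
418 = 2^1·209; (2/2197) = -1 since 2197 mod 8 = 5, so (418/2197) = (-1)^1·(209/2197); sign now -1
reciprocity: (209/2197) = +1·(2197/209) since 209 mod 4 = 1, 2197 mod 4 = 1; sign now -1
(2197/209) = (107/209)   [reduce mod 209]
reciprocity: (107/209) = +1·(209/107) since 107 mod 4 = 3, 209 mod 4 = 1; sign now -1
(209/107) = (102/107)   [reduce mod 107]
102 = 2^1·51; (2/107) = -1 since 107 mod 8 = 3, so (102/107) = (-1)^1·(51/107); sign now +1
reciprocity: (51/107) = -1·(107/51) since 51 mod 4 = 3, 107 mod 4 = 3; sign now -1
(107/51) = (5/51)   [reduce mod 51]
reciprocity: (5/51) = +1·(51/5) since 5 mod 4 = 1, 51 mod 4 = 3; sign now -1
(51/5) = (1/5)   [reduce mod 5]
(1/5) = 1; final value = sign = -1

-1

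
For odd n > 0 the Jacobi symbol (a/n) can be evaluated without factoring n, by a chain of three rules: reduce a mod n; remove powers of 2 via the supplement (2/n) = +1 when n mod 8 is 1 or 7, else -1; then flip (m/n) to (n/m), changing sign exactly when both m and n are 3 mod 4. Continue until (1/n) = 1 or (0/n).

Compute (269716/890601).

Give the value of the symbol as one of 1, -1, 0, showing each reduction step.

-1

factor out 2^2: 269716 = 2^2·67429; with 890601 mod 8 = 1, (2/890601) = +1; sign now +1; continue with (67429/890601)
flip (67429/890601) -> (890601/67429): both odd, 67429 mod 4 = 1, 890601 mod 4 = 1, so the flip contributes +1; sign now +1
(890601/67429): 890601 mod 67429 = 14024, so (890601/67429) = (14024/67429)
factor out 2^3: 14024 = 2^3·1753; with 67429 mod 8 = 5, (2/67429) = -1; sign now -1; continue with (1753/67429)
flip (1753/67429) -> (67429/1753): both odd, 1753 mod 4 = 1, 67429 mod 4 = 1, so the flip contributes +1; sign now -1
(67429/1753): 67429 mod 1753 = 815, so (67429/1753) = (815/1753)
flip (815/1753) -> (1753/815): both odd, 815 mod 4 = 3, 1753 mod 4 = 1, so the flip contributes +1; sign now -1
(1753/815): 1753 mod 815 = 123, so (1753/815) = (123/815)
flip (123/815) -> (815/123): both odd, 123 mod 4 = 3, 815 mod 4 = 3, so the flip contributes -1; sign now +1
(815/123): 815 mod 123 = 77, so (815/123) = (77/123)
flip (77/123) -> (123/77): both odd, 77 mod 4 = 1, 123 mod 4 = 3, so the flip contributes +1; sign now +1
(123/77): 123 mod 77 = 46, so (123/77) = (46/77)
factor out 2^1: 46 = 2^1·23; with 77 mod 8 = 5, (2/77) = -1; sign now -1; continue with (23/77)
flip (23/77) -> (77/23): both odd, 23 mod 4 = 3, 77 mod 4 = 1, so the flip contributes +1; sign now -1
(77/23): 77 mod 23 = 8, so (77/23) = (8/23)
factor out 2^3: 8 = 2^3·1; with 23 mod 8 = 7, (2/23) = +1; sign now -1; continue with (1/23)
reached (1/23) = 1, so the symbol is -1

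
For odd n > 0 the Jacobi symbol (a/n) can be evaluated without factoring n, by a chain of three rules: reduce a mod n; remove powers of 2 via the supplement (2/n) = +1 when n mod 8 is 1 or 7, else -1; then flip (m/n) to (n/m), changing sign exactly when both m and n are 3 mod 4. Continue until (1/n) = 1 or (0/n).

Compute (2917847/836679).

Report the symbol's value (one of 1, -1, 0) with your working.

(2917847/836679) = (407810/836679)   [reduce mod 836679]
407810 = 2^1·203905; (2/836679) = +1 since 836679 mod 8 = 7, so (407810/836679) = (+1)^1·(203905/836679); sign now +1
reciprocity: (203905/836679) = +1·(836679/203905) since 203905 mod 4 = 1, 836679 mod 4 = 3; sign now +1
(836679/203905) = (21059/203905)   [reduce mod 203905]
reciprocity: (21059/203905) = +1·(203905/21059) since 21059 mod 4 = 3, 203905 mod 4 = 1; sign now +1
(203905/21059) = (14374/21059)   [reduce mod 21059]
14374 = 2^1·7187; (2/21059) = -1 since 21059 mod 8 = 3, so (14374/21059) = (-1)^1·(7187/21059); sign now -1
reciprocity: (7187/21059) = -1·(21059/7187) since 7187 mod 4 = 3, 21059 mod 4 = 3; sign now +1
(21059/7187) = (6685/7187)   [reduce mod 7187]
reciprocity: (6685/7187) = +1·(7187/6685) since 6685 mod 4 = 1, 7187 mod 4 = 3; sign now +1
(7187/6685) = (502/6685)   [reduce mod 6685]
502 = 2^1·251; (2/6685) = -1 since 6685 mod 8 = 5, so (502/6685) = (-1)^1·(251/6685); sign now -1
reciprocity: (251/6685) = +1·(6685/251) since 251 mod 4 = 3, 6685 mod 4 = 1; sign now -1
(6685/251) = (159/251)   [reduce mod 251]
reciprocity: (159/251) = -1·(251/159) since 159 mod 4 = 3, 251 mod 4 = 3; sign now +1
(251/159) = (92/159)   [reduce mod 159]
92 = 2^2·23; (2/159) = +1 since 159 mod 8 = 7, so (92/159) = (+1)^2·(23/159); sign now +1
reciprocity: (23/159) = -1·(159/23) since 23 mod 4 = 3, 159 mod 4 = 3; sign now -1
(159/23) = (21/23)   [reduce mod 23]
reciprocity: (21/23) = +1·(23/21) since 21 mod 4 = 1, 23 mod 4 = 3; sign now -1
(23/21) = (2/21)   [reduce mod 21]
2 = 2^1·1; (2/21) = -1 since 21 mod 8 = 5, so (2/21) = (-1)^1·(1/21); sign now +1
(1/21) = 1; final value = sign = +1

1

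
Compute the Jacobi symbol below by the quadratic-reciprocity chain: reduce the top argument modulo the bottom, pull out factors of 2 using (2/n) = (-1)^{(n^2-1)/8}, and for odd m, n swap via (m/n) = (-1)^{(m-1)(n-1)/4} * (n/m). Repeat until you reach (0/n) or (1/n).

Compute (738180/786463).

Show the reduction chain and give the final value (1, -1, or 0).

1

738180 = 2^2·184545; (2/786463) = +1 since 786463 mod 8 = 7, so (738180/786463) = (+1)^2·(184545/786463); sign now +1
reciprocity: (184545/786463) = +1·(786463/184545) since 184545 mod 4 = 1, 786463 mod 4 = 3; sign now +1
(786463/184545) = (48283/184545)   [reduce mod 184545]
reciprocity: (48283/184545) = +1·(184545/48283) since 48283 mod 4 = 3, 184545 mod 4 = 1; sign now +1
(184545/48283) = (39696/48283)   [reduce mod 48283]
39696 = 2^4·2481; (2/48283) = -1 since 48283 mod 8 = 3, so (39696/48283) = (-1)^4·(2481/48283); sign now +1
reciprocity: (2481/48283) = +1·(48283/2481) since 2481 mod 4 = 1, 48283 mod 4 = 3; sign now +1
(48283/2481) = (1144/2481)   [reduce mod 2481]
1144 = 2^3·143; (2/2481) = +1 since 2481 mod 8 = 1, so (1144/2481) = (+1)^3·(143/2481); sign now +1
reciprocity: (143/2481) = +1·(2481/143) since 143 mod 4 = 3, 2481 mod 4 = 1; sign now +1
(2481/143) = (50/143)   [reduce mod 143]
50 = 2^1·25; (2/143) = +1 since 143 mod 8 = 7, so (50/143) = (+1)^1·(25/143); sign now +1
reciprocity: (25/143) = +1·(143/25) since 25 mod 4 = 1, 143 mod 4 = 3; sign now +1
(143/25) = (18/25)   [reduce mod 25]
18 = 2^1·9; (2/25) = +1 since 25 mod 8 = 1, so (18/25) = (+1)^1·(9/25); sign now +1
reciprocity: (9/25) = +1·(25/9) since 9 mod 4 = 1, 25 mod 4 = 1; sign now +1
(25/9) = (7/9)   [reduce mod 9]
reciprocity: (7/9) = +1·(9/7) since 7 mod 4 = 3, 9 mod 4 = 1; sign now +1
(9/7) = (2/7)   [reduce mod 7]
2 = 2^1·1; (2/7) = +1 since 7 mod 8 = 7, so (2/7) = (+1)^1·(1/7); sign now +1
(1/7) = 1; final value = sign = +1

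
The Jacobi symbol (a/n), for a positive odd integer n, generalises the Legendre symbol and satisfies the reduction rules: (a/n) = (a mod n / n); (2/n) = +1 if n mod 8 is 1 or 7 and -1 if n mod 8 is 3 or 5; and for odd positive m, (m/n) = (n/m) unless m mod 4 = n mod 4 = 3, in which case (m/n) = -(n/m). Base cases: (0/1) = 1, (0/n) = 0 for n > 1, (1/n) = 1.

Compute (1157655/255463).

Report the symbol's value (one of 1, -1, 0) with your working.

1

(1157655/255463): 1157655 mod 255463 = 135803, so (1157655/255463) = (135803/255463)
flip (135803/255463) -> (255463/135803): both odd, 135803 mod 4 = 3, 255463 mod 4 = 3, so the flip contributes -1; sign now -1
(255463/135803): 255463 mod 135803 = 119660, so (255463/135803) = (119660/135803)
factor out 2^2: 119660 = 2^2·29915; with 135803 mod 8 = 3, (2/135803) = -1; sign now -1; continue with (29915/135803)
flip (29915/135803) -> (135803/29915): both odd, 29915 mod 4 = 3, 135803 mod 4 = 3, so the flip contributes -1; sign now +1
(135803/29915): 135803 mod 29915 = 16143, so (135803/29915) = (16143/29915)
flip (16143/29915) -> (29915/16143): both odd, 16143 mod 4 = 3, 29915 mod 4 = 3, so the flip contributes -1; sign now -1
(29915/16143): 29915 mod 16143 = 13772, so (29915/16143) = (13772/16143)
factor out 2^2: 13772 = 2^2·3443; with 16143 mod 8 = 7, (2/16143) = +1; sign now -1; continue with (3443/16143)
flip (3443/16143) -> (16143/3443): both odd, 3443 mod 4 = 3, 16143 mod 4 = 3, so the flip contributes -1; sign now +1
(16143/3443): 16143 mod 3443 = 2371, so (16143/3443) = (2371/3443)
flip (2371/3443) -> (3443/2371): both odd, 2371 mod 4 = 3, 3443 mod 4 = 3, so the flip contributes -1; sign now -1
(3443/2371): 3443 mod 2371 = 1072, so (3443/2371) = (1072/2371)
factor out 2^4: 1072 = 2^4·67; with 2371 mod 8 = 3, (2/2371) = -1; sign now -1; continue with (67/2371)
flip (67/2371) -> (2371/67): both odd, 67 mod 4 = 3, 2371 mod 4 = 3, so the flip contributes -1; sign now +1
(2371/67): 2371 mod 67 = 26, so (2371/67) = (26/67)
factor out 2^1: 26 = 2^1·13; with 67 mod 8 = 3, (2/67) = -1; sign now -1; continue with (13/67)
flip (13/67) -> (67/13): both odd, 13 mod 4 = 1, 67 mod 4 = 3, so the flip contributes +1; sign now -1
(67/13): 67 mod 13 = 2, so (67/13) = (2/13)
factor out 2^1: 2 = 2^1·1; with 13 mod 8 = 5, (2/13) = -1; sign now +1; continue with (1/13)
reached (1/13) = 1, so the symbol is +1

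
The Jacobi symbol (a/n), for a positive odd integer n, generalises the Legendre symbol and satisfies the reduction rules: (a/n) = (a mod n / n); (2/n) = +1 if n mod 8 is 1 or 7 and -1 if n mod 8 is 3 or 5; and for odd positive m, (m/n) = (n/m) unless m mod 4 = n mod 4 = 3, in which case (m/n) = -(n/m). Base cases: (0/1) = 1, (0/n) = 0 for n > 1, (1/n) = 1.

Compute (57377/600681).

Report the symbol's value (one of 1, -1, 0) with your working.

flip (57377/600681) -> (600681/57377): both odd, 57377 mod 4 = 1, 600681 mod 4 = 1, so the flip contributes +1; sign now +1
(600681/57377): 600681 mod 57377 = 26911, so (600681/57377) = (26911/57377)
flip (26911/57377) -> (57377/26911): both odd, 26911 mod 4 = 3, 57377 mod 4 = 1, so the flip contributes +1; sign now +1
(57377/26911): 57377 mod 26911 = 3555, so (57377/26911) = (3555/26911)
flip (3555/26911) -> (26911/3555): both odd, 3555 mod 4 = 3, 26911 mod 4 = 3, so the flip contributes -1; sign now -1
(26911/3555): 26911 mod 3555 = 2026, so (26911/3555) = (2026/3555)
factor out 2^1: 2026 = 2^1·1013; with 3555 mod 8 = 3, (2/3555) = -1; sign now +1; continue with (1013/3555)
flip (1013/3555) -> (3555/1013): both odd, 1013 mod 4 = 1, 3555 mod 4 = 3, so the flip contributes +1; sign now +1
(3555/1013): 3555 mod 1013 = 516, so (3555/1013) = (516/1013)
factor out 2^2: 516 = 2^2·129; with 1013 mod 8 = 5, (2/1013) = -1; sign now +1; continue with (129/1013)
flip (129/1013) -> (1013/129): both odd, 129 mod 4 = 1, 1013 mod 4 = 1, so the flip contributes +1; sign now +1
(1013/129): 1013 mod 129 = 110, so (1013/129) = (110/129)
factor out 2^1: 110 = 2^1·55; with 129 mod 8 = 1, (2/129) = +1; sign now +1; continue with (55/129)
flip (55/129) -> (129/55): both odd, 55 mod 4 = 3, 129 mod 4 = 1, so the flip contributes +1; sign now +1
(129/55): 129 mod 55 = 19, so (129/55) = (19/55)
flip (19/55) -> (55/19): both odd, 19 mod 4 = 3, 55 mod 4 = 3, so the flip contributes -1; sign now -1
(55/19): 55 mod 19 = 17, so (55/19) = (17/19)
flip (17/19) -> (19/17): both odd, 17 mod 4 = 1, 19 mod 4 = 3, so the flip contributes +1; sign now -1
(19/17): 19 mod 17 = 2, so (19/17) = (2/17)
factor out 2^1: 2 = 2^1·1; with 17 mod 8 = 1, (2/17) = +1; sign now -1; continue with (1/17)
reached (1/17) = 1, so the symbol is -1

-1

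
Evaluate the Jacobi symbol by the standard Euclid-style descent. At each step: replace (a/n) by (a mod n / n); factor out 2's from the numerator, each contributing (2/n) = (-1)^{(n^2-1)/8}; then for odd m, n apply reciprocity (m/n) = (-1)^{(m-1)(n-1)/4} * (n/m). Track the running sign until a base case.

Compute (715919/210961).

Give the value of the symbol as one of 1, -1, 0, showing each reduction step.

(715919/210961): 715919 mod 210961 = 83036, so (715919/210961) = (83036/210961)
factor out 2^2: 83036 = 2^2·20759; with 210961 mod 8 = 1, (2/210961) = +1; sign now +1; continue with (20759/210961)
flip (20759/210961) -> (210961/20759): both odd, 20759 mod 4 = 3, 210961 mod 4 = 1, so the flip contributes +1; sign now +1
(210961/20759): 210961 mod 20759 = 3371, so (210961/20759) = (3371/20759)
flip (3371/20759) -> (20759/3371): both odd, 3371 mod 4 = 3, 20759 mod 4 = 3, so the flip contributes -1; sign now -1
(20759/3371): 20759 mod 3371 = 533, so (20759/3371) = (533/3371)
flip (533/3371) -> (3371/533): both odd, 533 mod 4 = 1, 3371 mod 4 = 3, so the flip contributes +1; sign now -1
(3371/533): 3371 mod 533 = 173, so (3371/533) = (173/533)
flip (173/533) -> (533/173): both odd, 173 mod 4 = 1, 533 mod 4 = 1, so the flip contributes +1; sign now -1
(533/173): 533 mod 173 = 14, so (533/173) = (14/173)
factor out 2^1: 14 = 2^1·7; with 173 mod 8 = 5, (2/173) = -1; sign now +1; continue with (7/173)
flip (7/173) -> (173/7): both odd, 7 mod 4 = 3, 173 mod 4 = 1, so the flip contributes +1; sign now +1
(173/7): 173 mod 7 = 5, so (173/7) = (5/7)
flip (5/7) -> (7/5): both odd, 5 mod 4 = 1, 7 mod 4 = 3, so the flip contributes +1; sign now +1
(7/5): 7 mod 5 = 2, so (7/5) = (2/5)
factor out 2^1: 2 = 2^1·1; with 5 mod 8 = 5, (2/5) = -1; sign now -1; continue with (1/5)
reached (1/5) = 1, so the symbol is -1

-1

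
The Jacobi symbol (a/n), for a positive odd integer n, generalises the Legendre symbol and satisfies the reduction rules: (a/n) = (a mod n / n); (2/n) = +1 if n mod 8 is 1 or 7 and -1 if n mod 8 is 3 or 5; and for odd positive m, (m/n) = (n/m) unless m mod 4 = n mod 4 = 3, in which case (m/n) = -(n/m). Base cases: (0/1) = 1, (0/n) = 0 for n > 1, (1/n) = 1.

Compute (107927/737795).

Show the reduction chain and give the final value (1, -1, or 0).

reciprocity: (107927/737795) = -1·(737795/107927) since 107927 mod 4 = 3, 737795 mod 4 = 3; sign now -1
(737795/107927) = (90233/107927)   [reduce mod 107927]
reciprocity: (90233/107927) = +1·(107927/90233) since 90233 mod 4 = 1, 107927 mod 4 = 3; sign now -1
(107927/90233) = (17694/90233)   [reduce mod 90233]
17694 = 2^1·8847; (2/90233) = +1 since 90233 mod 8 = 1, so (17694/90233) = (+1)^1·(8847/90233); sign now -1
reciprocity: (8847/90233) = +1·(90233/8847) since 8847 mod 4 = 3, 90233 mod 4 = 1; sign now -1
(90233/8847) = (1763/8847)   [reduce mod 8847]
reciprocity: (1763/8847) = -1·(8847/1763) since 1763 mod 4 = 3, 8847 mod 4 = 3; sign now +1
(8847/1763) = (32/1763)   [reduce mod 1763]
32 = 2^5·1; (2/1763) = -1 since 1763 mod 8 = 3, so (32/1763) = (-1)^5·(1/1763); sign now -1
(1/1763) = 1; final value = sign = -1

-1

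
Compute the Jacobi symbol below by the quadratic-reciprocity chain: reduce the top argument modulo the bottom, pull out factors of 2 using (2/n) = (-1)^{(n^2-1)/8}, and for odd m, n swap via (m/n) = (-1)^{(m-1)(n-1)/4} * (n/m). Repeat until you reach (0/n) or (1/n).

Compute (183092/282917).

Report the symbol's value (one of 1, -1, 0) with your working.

factor out 2^2: 183092 = 2^2·45773; with 282917 mod 8 = 5, (2/282917) = -1; sign now +1; continue with (45773/282917)
flip (45773/282917) -> (282917/45773): both odd, 45773 mod 4 = 1, 282917 mod 4 = 1, so the flip contributes +1; sign now +1
(282917/45773): 282917 mod 45773 = 8279, so (282917/45773) = (8279/45773)
flip (8279/45773) -> (45773/8279): both odd, 8279 mod 4 = 3, 45773 mod 4 = 1, so the flip contributes +1; sign now +1
(45773/8279): 45773 mod 8279 = 4378, so (45773/8279) = (4378/8279)
factor out 2^1: 4378 = 2^1·2189; with 8279 mod 8 = 7, (2/8279) = +1; sign now +1; continue with (2189/8279)
flip (2189/8279) -> (8279/2189): both odd, 2189 mod 4 = 1, 8279 mod 4 = 3, so the flip contributes +1; sign now +1
(8279/2189): 8279 mod 2189 = 1712, so (8279/2189) = (1712/2189)
factor out 2^4: 1712 = 2^4·107; with 2189 mod 8 = 5, (2/2189) = -1; sign now +1; continue with (107/2189)
flip (107/2189) -> (2189/107): both odd, 107 mod 4 = 3, 2189 mod 4 = 1, so the flip contributes +1; sign now +1
(2189/107): 2189 mod 107 = 49, so (2189/107) = (49/107)
flip (49/107) -> (107/49): both odd, 49 mod 4 = 1, 107 mod 4 = 3, so the flip contributes +1; sign now +1
(107/49): 107 mod 49 = 9, so (107/49) = (9/49)
flip (9/49) -> (49/9): both odd, 9 mod 4 = 1, 49 mod 4 = 1, so the flip contributes +1; sign now +1
(49/9): 49 mod 9 = 4, so (49/9) = (4/9)
factor out 2^2: 4 = 2^2·1; with 9 mod 8 = 1, (2/9) = +1; sign now +1; continue with (1/9)
reached (1/9) = 1, so the symbol is +1

1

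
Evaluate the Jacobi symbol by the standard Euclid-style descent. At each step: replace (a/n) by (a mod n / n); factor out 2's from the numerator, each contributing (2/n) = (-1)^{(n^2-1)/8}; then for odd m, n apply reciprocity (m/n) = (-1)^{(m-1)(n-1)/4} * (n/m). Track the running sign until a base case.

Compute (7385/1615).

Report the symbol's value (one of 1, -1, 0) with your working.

(7385/1615): 7385 mod 1615 = 925, so (7385/1615) = (925/1615)
flip (925/1615) -> (1615/925): both odd, 925 mod 4 = 1, 1615 mod 4 = 3, so the flip contributes +1; sign now +1
(1615/925): 1615 mod 925 = 690, so (1615/925) = (690/925)
factor out 2^1: 690 = 2^1·345; with 925 mod 8 = 5, (2/925) = -1; sign now -1; continue with (345/925)
flip (345/925) -> (925/345): both odd, 345 mod 4 = 1, 925 mod 4 = 1, so the flip contributes +1; sign now -1
(925/345): 925 mod 345 = 235, so (925/345) = (235/345)
flip (235/345) -> (345/235): both odd, 235 mod 4 = 3, 345 mod 4 = 1, so the flip contributes +1; sign now -1
(345/235): 345 mod 235 = 110, so (345/235) = (110/235)
factor out 2^1: 110 = 2^1·55; with 235 mod 8 = 3, (2/235) = -1; sign now +1; continue with (55/235)
flip (55/235) -> (235/55): both odd, 55 mod 4 = 3, 235 mod 4 = 3, so the flip contributes -1; sign now -1
(235/55): 235 mod 55 = 15, so (235/55) = (15/55)
flip (15/55) -> (55/15): both odd, 15 mod 4 = 3, 55 mod 4 = 3, so the flip contributes -1; sign now +1
(55/15): 55 mod 15 = 10, so (55/15) = (10/15)
factor out 2^1: 10 = 2^1·5; with 15 mod 8 = 7, (2/15) = +1; sign now +1; continue with (5/15)
flip (5/15) -> (15/5): both odd, 5 mod 4 = 1, 15 mod 4 = 3, so the flip contributes +1; sign now +1
(15/5): 15 mod 5 = 0, so (15/5) = (0/5)
reached (0/5); gcd(a, n) > 1, so (0/5) = 0 and the symbol is 0

0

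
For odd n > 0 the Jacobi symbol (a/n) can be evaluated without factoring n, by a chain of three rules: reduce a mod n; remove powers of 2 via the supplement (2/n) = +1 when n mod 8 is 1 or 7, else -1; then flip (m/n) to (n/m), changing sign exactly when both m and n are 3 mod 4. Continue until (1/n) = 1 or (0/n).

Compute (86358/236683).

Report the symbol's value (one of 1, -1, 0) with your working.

-1

86358 = 2^1·43179; (2/236683) = -1 since 236683 mod 8 = 3, so (86358/236683) = (-1)^1·(43179/236683); sign now -1
reciprocity: (43179/236683) = -1·(236683/43179) since 43179 mod 4 = 3, 236683 mod 4 = 3; sign now +1
(236683/43179) = (20788/43179)   [reduce mod 43179]
20788 = 2^2·5197; (2/43179) = -1 since 43179 mod 8 = 3, so (20788/43179) = (-1)^2·(5197/43179); sign now +1
reciprocity: (5197/43179) = +1·(43179/5197) since 5197 mod 4 = 1, 43179 mod 4 = 3; sign now +1
(43179/5197) = (1603/5197)   [reduce mod 5197]
reciprocity: (1603/5197) = +1·(5197/1603) since 1603 mod 4 = 3, 5197 mod 4 = 1; sign now +1
(5197/1603) = (388/1603)   [reduce mod 1603]
388 = 2^2·97; (2/1603) = -1 since 1603 mod 8 = 3, so (388/1603) = (-1)^2·(97/1603); sign now +1
reciprocity: (97/1603) = +1·(1603/97) since 97 mod 4 = 1, 1603 mod 4 = 3; sign now +1
(1603/97) = (51/97)   [reduce mod 97]
reciprocity: (51/97) = +1·(97/51) since 51 mod 4 = 3, 97 mod 4 = 1; sign now +1
(97/51) = (46/51)   [reduce mod 51]
46 = 2^1·23; (2/51) = -1 since 51 mod 8 = 3, so (46/51) = (-1)^1·(23/51); sign now -1
reciprocity: (23/51) = -1·(51/23) since 23 mod 4 = 3, 51 mod 4 = 3; sign now +1
(51/23) = (5/23)   [reduce mod 23]
reciprocity: (5/23) = +1·(23/5) since 5 mod 4 = 1, 23 mod 4 = 3; sign now +1
(23/5) = (3/5)   [reduce mod 5]
reciprocity: (3/5) = +1·(5/3) since 3 mod 4 = 3, 5 mod 4 = 1; sign now +1
(5/3) = (2/3)   [reduce mod 3]
2 = 2^1·1; (2/3) = -1 since 3 mod 8 = 3, so (2/3) = (-1)^1·(1/3); sign now -1
(1/3) = 1; final value = sign = -1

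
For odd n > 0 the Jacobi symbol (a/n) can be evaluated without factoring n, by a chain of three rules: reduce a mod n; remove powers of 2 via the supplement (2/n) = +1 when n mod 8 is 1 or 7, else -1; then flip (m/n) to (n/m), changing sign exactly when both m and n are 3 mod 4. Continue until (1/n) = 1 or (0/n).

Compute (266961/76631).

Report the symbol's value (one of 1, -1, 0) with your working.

-1

(266961/76631) = (37068/76631)   [reduce mod 76631]
37068 = 2^2·9267; (2/76631) = +1 since 76631 mod 8 = 7, so (37068/76631) = (+1)^2·(9267/76631); sign now +1
reciprocity: (9267/76631) = -1·(76631/9267) since 9267 mod 4 = 3, 76631 mod 4 = 3; sign now -1
(76631/9267) = (2495/9267)   [reduce mod 9267]
reciprocity: (2495/9267) = -1·(9267/2495) since 2495 mod 4 = 3, 9267 mod 4 = 3; sign now +1
(9267/2495) = (1782/2495)   [reduce mod 2495]
1782 = 2^1·891; (2/2495) = +1 since 2495 mod 8 = 7, so (1782/2495) = (+1)^1·(891/2495); sign now +1
reciprocity: (891/2495) = -1·(2495/891) since 891 mod 4 = 3, 2495 mod 4 = 3; sign now -1
(2495/891) = (713/891)   [reduce mod 891]
reciprocity: (713/891) = +1·(891/713) since 713 mod 4 = 1, 891 mod 4 = 3; sign now -1
(891/713) = (178/713)   [reduce mod 713]
178 = 2^1·89; (2/713) = +1 since 713 mod 8 = 1, so (178/713) = (+1)^1·(89/713); sign now -1
reciprocity: (89/713) = +1·(713/89) since 89 mod 4 = 1, 713 mod 4 = 1; sign now -1
(713/89) = (1/89)   [reduce mod 89]
(1/89) = 1; final value = sign = -1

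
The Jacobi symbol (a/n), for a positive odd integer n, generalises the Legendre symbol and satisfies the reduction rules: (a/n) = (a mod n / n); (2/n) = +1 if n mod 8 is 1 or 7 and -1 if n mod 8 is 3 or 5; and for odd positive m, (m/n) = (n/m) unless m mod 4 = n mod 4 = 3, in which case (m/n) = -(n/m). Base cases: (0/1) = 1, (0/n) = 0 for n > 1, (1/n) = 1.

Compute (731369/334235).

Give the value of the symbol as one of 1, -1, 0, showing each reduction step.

-1

(731369/334235): 731369 mod 334235 = 62899, so (731369/334235) = (62899/334235)
flip (62899/334235) -> (334235/62899): both odd, 62899 mod 4 = 3, 334235 mod 4 = 3, so the flip contributes -1; sign now -1
(334235/62899): 334235 mod 62899 = 19740, so (334235/62899) = (19740/62899)
factor out 2^2: 19740 = 2^2·4935; with 62899 mod 8 = 3, (2/62899) = -1; sign now -1; continue with (4935/62899)
flip (4935/62899) -> (62899/4935): both odd, 4935 mod 4 = 3, 62899 mod 4 = 3, so the flip contributes -1; sign now +1
(62899/4935): 62899 mod 4935 = 3679, so (62899/4935) = (3679/4935)
flip (3679/4935) -> (4935/3679): both odd, 3679 mod 4 = 3, 4935 mod 4 = 3, so the flip contributes -1; sign now -1
(4935/3679): 4935 mod 3679 = 1256, so (4935/3679) = (1256/3679)
factor out 2^3: 1256 = 2^3·157; with 3679 mod 8 = 7, (2/3679) = +1; sign now -1; continue with (157/3679)
flip (157/3679) -> (3679/157): both odd, 157 mod 4 = 1, 3679 mod 4 = 3, so the flip contributes +1; sign now -1
(3679/157): 3679 mod 157 = 68, so (3679/157) = (68/157)
factor out 2^2: 68 = 2^2·17; with 157 mod 8 = 5, (2/157) = -1; sign now -1; continue with (17/157)
flip (17/157) -> (157/17): both odd, 17 mod 4 = 1, 157 mod 4 = 1, so the flip contributes +1; sign now -1
(157/17): 157 mod 17 = 4, so (157/17) = (4/17)
factor out 2^2: 4 = 2^2·1; with 17 mod 8 = 1, (2/17) = +1; sign now -1; continue with (1/17)
reached (1/17) = 1, so the symbol is -1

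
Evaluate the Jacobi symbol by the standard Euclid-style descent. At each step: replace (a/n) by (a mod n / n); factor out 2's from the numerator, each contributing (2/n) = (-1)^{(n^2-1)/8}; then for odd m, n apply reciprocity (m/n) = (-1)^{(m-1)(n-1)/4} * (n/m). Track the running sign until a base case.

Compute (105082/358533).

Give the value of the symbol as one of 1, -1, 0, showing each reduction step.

factor out 2^1: 105082 = 2^1·52541; with 358533 mod 8 = 5, (2/358533) = -1; sign now -1; continue with (52541/358533)
flip (52541/358533) -> (358533/52541): both odd, 52541 mod 4 = 1, 358533 mod 4 = 1, so the flip contributes +1; sign now -1
(358533/52541): 358533 mod 52541 = 43287, so (358533/52541) = (43287/52541)
flip (43287/52541) -> (52541/43287): both odd, 43287 mod 4 = 3, 52541 mod 4 = 1, so the flip contributes +1; sign now -1
(52541/43287): 52541 mod 43287 = 9254, so (52541/43287) = (9254/43287)
factor out 2^1: 9254 = 2^1·4627; with 43287 mod 8 = 7, (2/43287) = +1; sign now -1; continue with (4627/43287)
flip (4627/43287) -> (43287/4627): both odd, 4627 mod 4 = 3, 43287 mod 4 = 3, so the flip contributes -1; sign now +1
(43287/4627): 43287 mod 4627 = 1644, so (43287/4627) = (1644/4627)
factor out 2^2: 1644 = 2^2·411; with 4627 mod 8 = 3, (2/4627) = -1; sign now +1; continue with (411/4627)
flip (411/4627) -> (4627/411): both odd, 411 mod 4 = 3, 4627 mod 4 = 3, so the flip contributes -1; sign now -1
(4627/411): 4627 mod 411 = 106, so (4627/411) = (106/411)
factor out 2^1: 106 = 2^1·53; with 411 mod 8 = 3, (2/411) = -1; sign now +1; continue with (53/411)
flip (53/411) -> (411/53): both odd, 53 mod 4 = 1, 411 mod 4 = 3, so the flip contributes +1; sign now +1
(411/53): 411 mod 53 = 40, so (411/53) = (40/53)
factor out 2^3: 40 = 2^3·5; with 53 mod 8 = 5, (2/53) = -1; sign now -1; continue with (5/53)
flip (5/53) -> (53/5): both odd, 5 mod 4 = 1, 53 mod 4 = 1, so the flip contributes +1; sign now -1
(53/5): 53 mod 5 = 3, so (53/5) = (3/5)
flip (3/5) -> (5/3): both odd, 3 mod 4 = 3, 5 mod 4 = 1, so the flip contributes +1; sign now -1
(5/3): 5 mod 3 = 2, so (5/3) = (2/3)
factor out 2^1: 2 = 2^1·1; with 3 mod 8 = 3, (2/3) = -1; sign now +1; continue with (1/3)
reached (1/3) = 1, so the symbol is +1

1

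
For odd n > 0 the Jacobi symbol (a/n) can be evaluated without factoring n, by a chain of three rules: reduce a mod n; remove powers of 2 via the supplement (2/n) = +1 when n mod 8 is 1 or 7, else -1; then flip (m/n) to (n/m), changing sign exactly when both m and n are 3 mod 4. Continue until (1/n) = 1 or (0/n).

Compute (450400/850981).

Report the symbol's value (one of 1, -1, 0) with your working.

450400 = 2^5·14075; (2/850981) = -1 since 850981 mod 8 = 5, so (450400/850981) = (-1)^5·(14075/850981); sign now -1
reciprocity: (14075/850981) = +1·(850981/14075) since 14075 mod 4 = 3, 850981 mod 4 = 1; sign now -1
(850981/14075) = (6481/14075)   [reduce mod 14075]
reciprocity: (6481/14075) = +1·(14075/6481) since 6481 mod 4 = 1, 14075 mod 4 = 3; sign now -1
(14075/6481) = (1113/6481)   [reduce mod 6481]
reciprocity: (1113/6481) = +1·(6481/1113) since 1113 mod 4 = 1, 6481 mod 4 = 1; sign now -1
(6481/1113) = (916/1113)   [reduce mod 1113]
916 = 2^2·229; (2/1113) = +1 since 1113 mod 8 = 1, so (916/1113) = (+1)^2·(229/1113); sign now -1
reciprocity: (229/1113) = +1·(1113/229) since 229 mod 4 = 1, 1113 mod 4 = 1; sign now -1
(1113/229) = (197/229)   [reduce mod 229]
reciprocity: (197/229) = +1·(229/197) since 197 mod 4 = 1, 229 mod 4 = 1; sign now -1
(229/197) = (32/197)   [reduce mod 197]
32 = 2^5·1; (2/197) = -1 since 197 mod 8 = 5, so (32/197) = (-1)^5·(1/197); sign now +1
(1/197) = 1; final value = sign = +1

1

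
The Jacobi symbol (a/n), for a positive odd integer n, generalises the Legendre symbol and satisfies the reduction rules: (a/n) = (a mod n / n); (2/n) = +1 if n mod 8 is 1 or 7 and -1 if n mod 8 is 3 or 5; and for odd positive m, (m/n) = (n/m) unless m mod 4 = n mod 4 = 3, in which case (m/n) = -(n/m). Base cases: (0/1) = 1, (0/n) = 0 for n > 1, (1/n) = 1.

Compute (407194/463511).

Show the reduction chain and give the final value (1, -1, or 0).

-1

407194 = 2^1·203597; (2/463511) = +1 since 463511 mod 8 = 7, so (407194/463511) = (+1)^1·(203597/463511); sign now +1
reciprocity: (203597/463511) = +1·(463511/203597) since 203597 mod 4 = 1, 463511 mod 4 = 3; sign now +1
(463511/203597) = (56317/203597)   [reduce mod 203597]
reciprocity: (56317/203597) = +1·(203597/56317) since 56317 mod 4 = 1, 203597 mod 4 = 1; sign now +1
(203597/56317) = (34646/56317)   [reduce mod 56317]
34646 = 2^1·17323; (2/56317) = -1 since 56317 mod 8 = 5, so (34646/56317) = (-1)^1·(17323/56317); sign now -1
reciprocity: (17323/56317) = +1·(56317/17323) since 17323 mod 4 = 3, 56317 mod 4 = 1; sign now -1
(56317/17323) = (4348/17323)   [reduce mod 17323]
4348 = 2^2·1087; (2/17323) = -1 since 17323 mod 8 = 3, so (4348/17323) = (-1)^2·(1087/17323); sign now -1
reciprocity: (1087/17323) = -1·(17323/1087) since 1087 mod 4 = 3, 17323 mod 4 = 3; sign now +1
(17323/1087) = (1018/1087)   [reduce mod 1087]
1018 = 2^1·509; (2/1087) = +1 since 1087 mod 8 = 7, so (1018/1087) = (+1)^1·(509/1087); sign now +1
reciprocity: (509/1087) = +1·(1087/509) since 509 mod 4 = 1, 1087 mod 4 = 3; sign now +1
(1087/509) = (69/509)   [reduce mod 509]
reciprocity: (69/509) = +1·(509/69) since 69 mod 4 = 1, 509 mod 4 = 1; sign now +1
(509/69) = (26/69)   [reduce mod 69]
26 = 2^1·13; (2/69) = -1 since 69 mod 8 = 5, so (26/69) = (-1)^1·(13/69); sign now -1
reciprocity: (13/69) = +1·(69/13) since 13 mod 4 = 1, 69 mod 4 = 1; sign now -1
(69/13) = (4/13)   [reduce mod 13]
4 = 2^2·1; (2/13) = -1 since 13 mod 8 = 5, so (4/13) = (-1)^2·(1/13); sign now -1
(1/13) = 1; final value = sign = -1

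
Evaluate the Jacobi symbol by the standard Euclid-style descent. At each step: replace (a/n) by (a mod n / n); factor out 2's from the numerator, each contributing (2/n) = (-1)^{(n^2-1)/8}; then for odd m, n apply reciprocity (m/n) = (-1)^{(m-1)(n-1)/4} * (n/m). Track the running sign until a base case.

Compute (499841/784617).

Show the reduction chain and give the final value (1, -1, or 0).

reciprocity: (499841/784617) = +1·(784617/499841) since 499841 mod 4 = 1, 784617 mod 4 = 1; sign now +1
(784617/499841) = (284776/499841)   [reduce mod 499841]
284776 = 2^3·35597; (2/499841) = +1 since 499841 mod 8 = 1, so (284776/499841) = (+1)^3·(35597/499841); sign now +1
reciprocity: (35597/499841) = +1·(499841/35597) since 35597 mod 4 = 1, 499841 mod 4 = 1; sign now +1
(499841/35597) = (1483/35597)   [reduce mod 35597]
reciprocity: (1483/35597) = +1·(35597/1483) since 1483 mod 4 = 3, 35597 mod 4 = 1; sign now +1
(35597/1483) = (5/1483)   [reduce mod 1483]
reciprocity: (5/1483) = +1·(1483/5) since 5 mod 4 = 1, 1483 mod 4 = 3; sign now +1
(1483/5) = (3/5)   [reduce mod 5]
reciprocity: (3/5) = +1·(5/3) since 3 mod 4 = 3, 5 mod 4 = 1; sign now +1
(5/3) = (2/3)   [reduce mod 3]
2 = 2^1·1; (2/3) = -1 since 3 mod 8 = 3, so (2/3) = (-1)^1·(1/3); sign now -1
(1/3) = 1; final value = sign = -1

-1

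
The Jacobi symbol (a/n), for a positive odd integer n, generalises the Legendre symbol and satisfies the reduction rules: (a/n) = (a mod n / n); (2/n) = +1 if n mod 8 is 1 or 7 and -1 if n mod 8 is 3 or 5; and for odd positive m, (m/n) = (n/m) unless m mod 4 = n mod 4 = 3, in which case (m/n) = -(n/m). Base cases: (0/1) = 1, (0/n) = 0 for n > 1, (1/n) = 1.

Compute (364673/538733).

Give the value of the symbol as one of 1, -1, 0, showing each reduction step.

flip (364673/538733) -> (538733/364673): both odd, 364673 mod 4 = 1, 538733 mod 4 = 1, so the flip contributes +1; sign now +1
(538733/364673): 538733 mod 364673 = 174060, so (538733/364673) = (174060/364673)
factor out 2^2: 174060 = 2^2·43515; with 364673 mod 8 = 1, (2/364673) = +1; sign now +1; continue with (43515/364673)
flip (43515/364673) -> (364673/43515): both odd, 43515 mod 4 = 3, 364673 mod 4 = 1, so the flip contributes +1; sign now +1
(364673/43515): 364673 mod 43515 = 16553, so (364673/43515) = (16553/43515)
flip (16553/43515) -> (43515/16553): both odd, 16553 mod 4 = 1, 43515 mod 4 = 3, so the flip contributes +1; sign now +1
(43515/16553): 43515 mod 16553 = 10409, so (43515/16553) = (10409/16553)
flip (10409/16553) -> (16553/10409): both odd, 10409 mod 4 = 1, 16553 mod 4 = 1, so the flip contributes +1; sign now +1
(16553/10409): 16553 mod 10409 = 6144, so (16553/10409) = (6144/10409)
factor out 2^11: 6144 = 2^11·3; with 10409 mod 8 = 1, (2/10409) = +1; sign now +1; continue with (3/10409)
flip (3/10409) -> (10409/3): both odd, 3 mod 4 = 3, 10409 mod 4 = 1, so the flip contributes +1; sign now +1
(10409/3): 10409 mod 3 = 2, so (10409/3) = (2/3)
factor out 2^1: 2 = 2^1·1; with 3 mod 8 = 3, (2/3) = -1; sign now -1; continue with (1/3)
reached (1/3) = 1, so the symbol is -1

-1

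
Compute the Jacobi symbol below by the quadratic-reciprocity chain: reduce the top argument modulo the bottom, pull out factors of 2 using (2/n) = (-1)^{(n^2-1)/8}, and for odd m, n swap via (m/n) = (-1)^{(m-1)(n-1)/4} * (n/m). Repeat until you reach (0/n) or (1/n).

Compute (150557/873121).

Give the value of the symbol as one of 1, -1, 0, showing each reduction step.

1

reciprocity: (150557/873121) = +1·(873121/150557) since 150557 mod 4 = 1, 873121 mod 4 = 1; sign now +1
(873121/150557) = (120336/150557)   [reduce mod 150557]
120336 = 2^4·7521; (2/150557) = -1 since 150557 mod 8 = 5, so (120336/150557) = (-1)^4·(7521/150557); sign now +1
reciprocity: (7521/150557) = +1·(150557/7521) since 7521 mod 4 = 1, 150557 mod 4 = 1; sign now +1
(150557/7521) = (137/7521)   [reduce mod 7521]
reciprocity: (137/7521) = +1·(7521/137) since 137 mod 4 = 1, 7521 mod 4 = 1; sign now +1
(7521/137) = (123/137)   [reduce mod 137]
reciprocity: (123/137) = +1·(137/123) since 123 mod 4 = 3, 137 mod 4 = 1; sign now +1
(137/123) = (14/123)   [reduce mod 123]
14 = 2^1·7; (2/123) = -1 since 123 mod 8 = 3, so (14/123) = (-1)^1·(7/123); sign now -1
reciprocity: (7/123) = -1·(123/7) since 7 mod 4 = 3, 123 mod 4 = 3; sign now +1
(123/7) = (4/7)   [reduce mod 7]
4 = 2^2·1; (2/7) = +1 since 7 mod 8 = 7, so (4/7) = (+1)^2·(1/7); sign now +1
(1/7) = 1; final value = sign = +1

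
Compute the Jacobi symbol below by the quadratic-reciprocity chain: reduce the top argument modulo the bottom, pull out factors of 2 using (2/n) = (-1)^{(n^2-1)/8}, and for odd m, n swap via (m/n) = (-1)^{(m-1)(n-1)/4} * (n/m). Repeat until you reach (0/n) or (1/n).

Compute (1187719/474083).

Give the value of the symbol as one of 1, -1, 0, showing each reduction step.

1

(1187719/474083) = (239553/474083)   [reduce mod 474083]
reciprocity: (239553/474083) = +1·(474083/239553) since 239553 mod 4 = 1, 474083 mod 4 = 3; sign now +1
(474083/239553) = (234530/239553)   [reduce mod 239553]
234530 = 2^1·117265; (2/239553) = +1 since 239553 mod 8 = 1, so (234530/239553) = (+1)^1·(117265/239553); sign now +1
reciprocity: (117265/239553) = +1·(239553/117265) since 117265 mod 4 = 1, 239553 mod 4 = 1; sign now +1
(239553/117265) = (5023/117265)   [reduce mod 117265]
reciprocity: (5023/117265) = +1·(117265/5023) since 5023 mod 4 = 3, 117265 mod 4 = 1; sign now +1
(117265/5023) = (1736/5023)   [reduce mod 5023]
1736 = 2^3·217; (2/5023) = +1 since 5023 mod 8 = 7, so (1736/5023) = (+1)^3·(217/5023); sign now +1
reciprocity: (217/5023) = +1·(5023/217) since 217 mod 4 = 1, 5023 mod 4 = 3; sign now +1
(5023/217) = (32/217)   [reduce mod 217]
32 = 2^5·1; (2/217) = +1 since 217 mod 8 = 1, so (32/217) = (+1)^5·(1/217); sign now +1
(1/217) = 1; final value = sign = +1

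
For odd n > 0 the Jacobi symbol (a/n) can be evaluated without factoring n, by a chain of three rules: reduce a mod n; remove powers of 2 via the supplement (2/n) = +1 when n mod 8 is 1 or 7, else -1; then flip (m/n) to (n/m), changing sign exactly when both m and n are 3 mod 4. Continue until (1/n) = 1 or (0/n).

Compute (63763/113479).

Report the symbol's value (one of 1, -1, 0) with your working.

-1

reciprocity: (63763/113479) = -1·(113479/63763) since 63763 mod 4 = 3, 113479 mod 4 = 3; sign now -1
(113479/63763) = (49716/63763)   [reduce mod 63763]
49716 = 2^2·12429; (2/63763) = -1 since 63763 mod 8 = 3, so (49716/63763) = (-1)^2·(12429/63763); sign now -1
reciprocity: (12429/63763) = +1·(63763/12429) since 12429 mod 4 = 1, 63763 mod 4 = 3; sign now -1
(63763/12429) = (1618/12429)   [reduce mod 12429]
1618 = 2^1·809; (2/12429) = -1 since 12429 mod 8 = 5, so (1618/12429) = (-1)^1·(809/12429); sign now +1
reciprocity: (809/12429) = +1·(12429/809) since 809 mod 4 = 1, 12429 mod 4 = 1; sign now +1
(12429/809) = (294/809)   [reduce mod 809]
294 = 2^1·147; (2/809) = +1 since 809 mod 8 = 1, so (294/809) = (+1)^1·(147/809); sign now +1
reciprocity: (147/809) = +1·(809/147) since 147 mod 4 = 3, 809 mod 4 = 1; sign now +1
(809/147) = (74/147)   [reduce mod 147]
74 = 2^1·37; (2/147) = -1 since 147 mod 8 = 3, so (74/147) = (-1)^1·(37/147); sign now -1
reciprocity: (37/147) = +1·(147/37) since 37 mod 4 = 1, 147 mod 4 = 3; sign now -1
(147/37) = (36/37)   [reduce mod 37]
36 = 2^2·9; (2/37) = -1 since 37 mod 8 = 5, so (36/37) = (-1)^2·(9/37); sign now -1
reciprocity: (9/37) = +1·(37/9) since 9 mod 4 = 1, 37 mod 4 = 1; sign now -1
(37/9) = (1/9)   [reduce mod 9]
(1/9) = 1; final value = sign = -1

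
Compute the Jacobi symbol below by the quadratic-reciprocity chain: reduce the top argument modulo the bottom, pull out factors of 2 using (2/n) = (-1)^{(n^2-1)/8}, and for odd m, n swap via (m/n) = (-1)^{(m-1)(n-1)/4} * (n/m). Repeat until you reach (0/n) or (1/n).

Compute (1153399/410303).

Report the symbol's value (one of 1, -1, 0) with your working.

1

(1153399/410303): 1153399 mod 410303 = 332793, so (1153399/410303) = (332793/410303)
flip (332793/410303) -> (410303/332793): both odd, 332793 mod 4 = 1, 410303 mod 4 = 3, so the flip contributes +1; sign now +1
(410303/332793): 410303 mod 332793 = 77510, so (410303/332793) = (77510/332793)
factor out 2^1: 77510 = 2^1·38755; with 332793 mod 8 = 1, (2/332793) = +1; sign now +1; continue with (38755/332793)
flip (38755/332793) -> (332793/38755): both odd, 38755 mod 4 = 3, 332793 mod 4 = 1, so the flip contributes +1; sign now +1
(332793/38755): 332793 mod 38755 = 22753, so (332793/38755) = (22753/38755)
flip (22753/38755) -> (38755/22753): both odd, 22753 mod 4 = 1, 38755 mod 4 = 3, so the flip contributes +1; sign now +1
(38755/22753): 38755 mod 22753 = 16002, so (38755/22753) = (16002/22753)
factor out 2^1: 16002 = 2^1·8001; with 22753 mod 8 = 1, (2/22753) = +1; sign now +1; continue with (8001/22753)
flip (8001/22753) -> (22753/8001): both odd, 8001 mod 4 = 1, 22753 mod 4 = 1, so the flip contributes +1; sign now +1
(22753/8001): 22753 mod 8001 = 6751, so (22753/8001) = (6751/8001)
flip (6751/8001) -> (8001/6751): both odd, 6751 mod 4 = 3, 8001 mod 4 = 1, so the flip contributes +1; sign now +1
(8001/6751): 8001 mod 6751 = 1250, so (8001/6751) = (1250/6751)
factor out 2^1: 1250 = 2^1·625; with 6751 mod 8 = 7, (2/6751) = +1; sign now +1; continue with (625/6751)
flip (625/6751) -> (6751/625): both odd, 625 mod 4 = 1, 6751 mod 4 = 3, so the flip contributes +1; sign now +1
(6751/625): 6751 mod 625 = 501, so (6751/625) = (501/625)
flip (501/625) -> (625/501): both odd, 501 mod 4 = 1, 625 mod 4 = 1, so the flip contributes +1; sign now +1
(625/501): 625 mod 501 = 124, so (625/501) = (124/501)
factor out 2^2: 124 = 2^2·31; with 501 mod 8 = 5, (2/501) = -1; sign now +1; continue with (31/501)
flip (31/501) -> (501/31): both odd, 31 mod 4 = 3, 501 mod 4 = 1, so the flip contributes +1; sign now +1
(501/31): 501 mod 31 = 5, so (501/31) = (5/31)
flip (5/31) -> (31/5): both odd, 5 mod 4 = 1, 31 mod 4 = 3, so the flip contributes +1; sign now +1
(31/5): 31 mod 5 = 1, so (31/5) = (1/5)
reached (1/5) = 1, so the symbol is +1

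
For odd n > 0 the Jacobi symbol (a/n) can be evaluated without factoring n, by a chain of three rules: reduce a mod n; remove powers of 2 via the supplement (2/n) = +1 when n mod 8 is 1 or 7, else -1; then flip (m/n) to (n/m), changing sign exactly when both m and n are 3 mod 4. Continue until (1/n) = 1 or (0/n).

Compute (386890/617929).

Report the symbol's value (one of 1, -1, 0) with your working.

factor out 2^1: 386890 = 2^1·193445; with 617929 mod 8 = 1, (2/617929) = +1; sign now +1; continue with (193445/617929)
flip (193445/617929) -> (617929/193445): both odd, 193445 mod 4 = 1, 617929 mod 4 = 1, so the flip contributes +1; sign now +1
(617929/193445): 617929 mod 193445 = 37594, so (617929/193445) = (37594/193445)
factor out 2^1: 37594 = 2^1·18797; with 193445 mod 8 = 5, (2/193445) = -1; sign now -1; continue with (18797/193445)
flip (18797/193445) -> (193445/18797): both odd, 18797 mod 4 = 1, 193445 mod 4 = 1, so the flip contributes +1; sign now -1
(193445/18797): 193445 mod 18797 = 5475, so (193445/18797) = (5475/18797)
flip (5475/18797) -> (18797/5475): both odd, 5475 mod 4 = 3, 18797 mod 4 = 1, so the flip contributes +1; sign now -1
(18797/5475): 18797 mod 5475 = 2372, so (18797/5475) = (2372/5475)
factor out 2^2: 2372 = 2^2·593; with 5475 mod 8 = 3, (2/5475) = -1; sign now -1; continue with (593/5475)
flip (593/5475) -> (5475/593): both odd, 593 mod 4 = 1, 5475 mod 4 = 3, so the flip contributes +1; sign now -1
(5475/593): 5475 mod 593 = 138, so (5475/593) = (138/593)
factor out 2^1: 138 = 2^1·69; with 593 mod 8 = 1, (2/593) = +1; sign now -1; continue with (69/593)
flip (69/593) -> (593/69): both odd, 69 mod 4 = 1, 593 mod 4 = 1, so the flip contributes +1; sign now -1
(593/69): 593 mod 69 = 41, so (593/69) = (41/69)
flip (41/69) -> (69/41): both odd, 41 mod 4 = 1, 69 mod 4 = 1, so the flip contributes +1; sign now -1
(69/41): 69 mod 41 = 28, so (69/41) = (28/41)
factor out 2^2: 28 = 2^2·7; with 41 mod 8 = 1, (2/41) = +1; sign now -1; continue with (7/41)
flip (7/41) -> (41/7): both odd, 7 mod 4 = 3, 41 mod 4 = 1, so the flip contributes +1; sign now -1
(41/7): 41 mod 7 = 6, so (41/7) = (6/7)
factor out 2^1: 6 = 2^1·3; with 7 mod 8 = 7, (2/7) = +1; sign now -1; continue with (3/7)
flip (3/7) -> (7/3): both odd, 3 mod 4 = 3, 7 mod 4 = 3, so the flip contributes -1; sign now +1
(7/3): 7 mod 3 = 1, so (7/3) = (1/3)
reached (1/3) = 1, so the symbol is +1

1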